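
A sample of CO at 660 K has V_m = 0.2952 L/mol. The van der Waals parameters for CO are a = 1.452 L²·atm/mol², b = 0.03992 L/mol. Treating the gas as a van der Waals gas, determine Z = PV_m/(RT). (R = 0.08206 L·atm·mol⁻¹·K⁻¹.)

Z ≈ 1.066

P = RT/(V_m − b) − a/V_m² = (0.08206)(660)/(0.2952 − 0.03992) − 1.452/(0.2952)²
  = 54.160/0.25528 − 16.662 = 212.16 − 16.662 = 195.50 atm
Z = PV_m/(RT) = (195.50)(0.2952)/((0.08206)(660)) = 57.712/54.160 = 1.066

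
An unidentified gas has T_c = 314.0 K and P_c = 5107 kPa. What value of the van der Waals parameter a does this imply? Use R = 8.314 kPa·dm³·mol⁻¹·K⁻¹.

From T_c = 8a/(27Rb) and P_c = a/(27b²): a = 27 R² T_c²/(64 P_c).
a = 27×(8.314)²×(314.0)²/(64×5107) = 184010710/326848 = 563.0 kPa·dm⁶/mol²

a ≈ 563.0 kPa·dm⁶/mol²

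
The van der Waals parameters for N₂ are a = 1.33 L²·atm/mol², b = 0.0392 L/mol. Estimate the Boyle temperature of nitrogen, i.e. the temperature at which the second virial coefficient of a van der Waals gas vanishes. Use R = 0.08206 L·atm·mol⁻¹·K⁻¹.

For a van der Waals gas the second virial coefficient B₂ = b − a/(RT) vanishes at T_B = a/(Rb).
T_B = 1.33/(0.08206×0.0392) = 1.33/0.0032168 = 413.5 K

T_B ≈ 413.5 K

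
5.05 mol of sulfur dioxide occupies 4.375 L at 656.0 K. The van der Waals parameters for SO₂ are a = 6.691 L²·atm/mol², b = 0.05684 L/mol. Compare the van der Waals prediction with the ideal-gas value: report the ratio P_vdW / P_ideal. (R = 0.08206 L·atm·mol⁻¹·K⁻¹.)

Ideal: P_ideal = nRT/V = (5.05)(0.08206)(656.0)/4.375 = 62.1368 atm
vdW: P = nRT/(V − nb) − a n²/V² = 271.848/4.08796 − 170.637/19.1406 = 66.4997 − 8.91492 = 57.5848 atm
Ratio = 57.5848/62.1368 = 0.9267

P_vdW / P_ideal ≈ 0.9267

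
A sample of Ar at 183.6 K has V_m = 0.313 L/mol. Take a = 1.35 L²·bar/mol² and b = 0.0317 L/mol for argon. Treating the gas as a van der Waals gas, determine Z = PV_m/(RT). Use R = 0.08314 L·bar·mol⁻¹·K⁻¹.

P = RT/(V_m − b) − a/V_m² = (0.08314)(183.6)/(0.313 − 0.0317) − 1.35/(0.313)²
  = 15.265/0.28130 − 13.780 = 54.266 − 13.780 = 40.486 bar
Z = PV_m/(RT) = (40.486)(0.313)/((0.08314)(183.6)) = 12.672/15.265 = 0.8301

Z ≈ 0.8301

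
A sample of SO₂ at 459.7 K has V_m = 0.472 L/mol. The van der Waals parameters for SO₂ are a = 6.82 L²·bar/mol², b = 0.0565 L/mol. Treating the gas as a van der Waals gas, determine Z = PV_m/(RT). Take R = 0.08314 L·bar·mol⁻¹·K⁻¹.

P = RT/(V_m − b) − a/V_m² = (0.08314)(459.7)/(0.472 − 0.0565) − 6.82/(0.472)²
  = 38.219/0.41550 − 30.613 = 91.983 − 30.613 = 61.370 bar
Z = PV_m/(RT) = (61.370)(0.472)/((0.08314)(459.7)) = 28.967/38.219 = 0.7579

Z ≈ 0.7579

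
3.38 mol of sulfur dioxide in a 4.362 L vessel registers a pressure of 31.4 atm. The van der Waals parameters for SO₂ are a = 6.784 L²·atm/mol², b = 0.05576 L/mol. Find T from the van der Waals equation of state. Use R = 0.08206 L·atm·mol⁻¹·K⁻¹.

T = (P + a n²/V²)(V − nb)/(nR)
P + a n²/V² = 31.4 + (6.784)(3.38)²/(4.362)² = 35.473 atm
V − nb = 4.362 − (3.38)(0.05576) = 4.1735 L
T = (35.473)(4.1735)/((3.38)(0.08206)) = 533.8 K

T ≈ 533.8 K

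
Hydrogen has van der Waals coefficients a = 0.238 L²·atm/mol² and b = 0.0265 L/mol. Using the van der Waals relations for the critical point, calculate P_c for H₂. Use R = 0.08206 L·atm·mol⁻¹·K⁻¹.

For a van der Waals gas, P_c = a/(27b²).
P_c = 0.238/(27×(0.0265)²) = 0.238/0.018961 = 12.55 atm

P_c ≈ 12.55 atm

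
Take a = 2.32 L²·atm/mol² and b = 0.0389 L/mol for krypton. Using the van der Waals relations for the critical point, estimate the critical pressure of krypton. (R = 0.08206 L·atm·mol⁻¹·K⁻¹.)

P_c ≈ 56.78 atm

For a van der Waals gas, P_c = a/(27b²).
P_c = 2.32/(27×(0.0389)²) = 2.32/0.040857 = 56.78 atm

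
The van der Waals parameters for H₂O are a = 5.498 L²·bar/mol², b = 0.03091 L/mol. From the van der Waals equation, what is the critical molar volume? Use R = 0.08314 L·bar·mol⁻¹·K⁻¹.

For a van der Waals gas, V_m,c = 3b.
V_m,c = 3×0.03091 = 0.09273 L/mol

V_m,c ≈ 0.09273 L/mol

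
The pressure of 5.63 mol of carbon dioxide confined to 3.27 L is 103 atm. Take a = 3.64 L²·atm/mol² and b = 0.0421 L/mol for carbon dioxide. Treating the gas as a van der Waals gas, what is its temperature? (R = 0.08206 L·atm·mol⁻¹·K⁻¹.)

T ≈ 747.0 K

T = (P + a n²/V²)(V − nb)/(nR)
P + a n²/V² = 103 + (3.64)(5.63)²/(3.27)² = 113.79 atm
V − nb = 3.27 − (5.63)(0.0421) = 3.0330 L
T = (113.79)(3.0330)/((5.63)(0.08206)) = 747.0 K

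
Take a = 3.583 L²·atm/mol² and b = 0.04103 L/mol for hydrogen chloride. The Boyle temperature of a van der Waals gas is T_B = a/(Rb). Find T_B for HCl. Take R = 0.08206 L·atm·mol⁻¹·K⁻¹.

T_B ≈ 1064 K

For a van der Waals gas the second virial coefficient B₂ = b − a/(RT) vanishes at T_B = a/(Rb).
T_B = 3.583/(0.08206×0.04103) = 3.583/0.0033669 = 1064 K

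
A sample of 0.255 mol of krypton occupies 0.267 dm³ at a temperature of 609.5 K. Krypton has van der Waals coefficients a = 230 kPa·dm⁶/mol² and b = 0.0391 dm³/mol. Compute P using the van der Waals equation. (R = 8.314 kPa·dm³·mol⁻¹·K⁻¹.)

P = nRT/(V − nb) − a n²/V²
nRT/(V − nb) = (0.255)(8.314)(609.5)/(0.267 − 0.255×0.0391) = 1292.2/0.25703 = 5027.4 kPa
a n²/V² = (230)(0.255)²/(0.267)² = 209.79 kPa
P = 5027.4 − 209.79 = 4818 kPa

P ≈ 4818 kPa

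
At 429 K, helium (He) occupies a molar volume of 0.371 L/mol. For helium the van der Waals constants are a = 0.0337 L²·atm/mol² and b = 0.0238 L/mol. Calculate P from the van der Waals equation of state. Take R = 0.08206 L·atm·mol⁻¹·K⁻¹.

P = RT/(V_m − b) − a/V_m²
RT/(V_m − b) = (0.08206)(429)/(0.371 − 0.0238) = 35.204/0.34720 = 101.39 atm
a/V_m² = 0.0337/(0.371)² = 0.24484 atm
P = 101.39 − 0.24484 = 101.1 atm

P ≈ 101.1 atm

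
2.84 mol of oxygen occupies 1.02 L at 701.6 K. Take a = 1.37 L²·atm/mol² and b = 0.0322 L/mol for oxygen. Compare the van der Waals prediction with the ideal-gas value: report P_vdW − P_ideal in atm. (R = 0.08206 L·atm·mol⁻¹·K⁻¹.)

ΔP ≈ 5.17 atm

Ideal: P_ideal = nRT/V = (2.84)(0.08206)(701.6)/1.02 = 160.302 atm
vdW: P = nRT/(V − nb) − a n²/V² = 163.508/0.928552 − 11.0499/1.04040 = 176.089 − 10.6208 = 165.468 atm
ΔP = 165.468 − 160.302 = 5.17 atm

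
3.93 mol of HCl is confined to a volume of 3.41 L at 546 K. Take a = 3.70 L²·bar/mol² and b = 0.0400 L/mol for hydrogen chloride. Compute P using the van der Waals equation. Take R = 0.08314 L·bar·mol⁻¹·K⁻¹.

P = nRT/(V − nb) − a n²/V²
nRT/(V − nb) = (3.93)(0.08314)(546)/(3.41 − 3.93×0.0400) = 178.40/3.2528 = 54.845 bar
a n²/V² = (3.70)(3.93)²/(3.41)² = 4.9145 bar
P = 54.845 − 4.9145 = 49.93 bar

P ≈ 49.93 bar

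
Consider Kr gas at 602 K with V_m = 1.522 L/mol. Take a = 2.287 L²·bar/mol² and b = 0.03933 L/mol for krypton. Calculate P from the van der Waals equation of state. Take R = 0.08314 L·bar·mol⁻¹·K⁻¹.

P = RT/(V_m − b) − a/V_m²
RT/(V_m − b) = (0.08314)(602)/(1.522 − 0.03933) = 50.050/1.4827 = 33.756 bar
a/V_m² = 2.287/(1.522)² = 0.98727 bar
P = 33.756 − 0.98727 = 32.77 bar

P ≈ 32.77 bar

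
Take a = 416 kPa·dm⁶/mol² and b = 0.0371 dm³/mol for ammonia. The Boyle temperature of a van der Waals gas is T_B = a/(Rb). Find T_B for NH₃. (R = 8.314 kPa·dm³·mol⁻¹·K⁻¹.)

T_B ≈ 1349 K

For a van der Waals gas the second virial coefficient B₂ = b − a/(RT) vanishes at T_B = a/(Rb).
T_B = 416/(8.314×0.0371) = 416/0.30845 = 1349 K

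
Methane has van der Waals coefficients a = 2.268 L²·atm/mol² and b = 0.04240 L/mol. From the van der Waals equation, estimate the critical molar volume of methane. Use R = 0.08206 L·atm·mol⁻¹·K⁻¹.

For a van der Waals gas, V_m,c = 3b.
V_m,c = 3×0.04240 = 0.1272 L/mol

V_m,c ≈ 0.1272 L/mol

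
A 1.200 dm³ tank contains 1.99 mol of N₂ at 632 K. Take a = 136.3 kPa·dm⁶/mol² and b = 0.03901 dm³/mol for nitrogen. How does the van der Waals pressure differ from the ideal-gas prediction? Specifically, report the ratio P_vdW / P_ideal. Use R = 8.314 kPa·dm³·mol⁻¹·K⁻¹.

Ideal: P_ideal = nRT/V = (1.99)(8.314)(632)/1.200 = 8713.63 kPa
vdW: P = nRT/(V − nb) − a n²/V² = 10456.4/1.12237 − 539.762/1.44000 = 9316.36 − 374.835 = 8941.53 kPa
Ratio = 8941.53/8713.63 = 1.026

P_vdW / P_ideal ≈ 1.026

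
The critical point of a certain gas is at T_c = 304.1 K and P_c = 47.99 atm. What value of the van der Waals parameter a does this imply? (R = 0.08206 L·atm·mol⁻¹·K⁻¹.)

a ≈ 5.474 L²·atm/mol²

From T_c = 8a/(27Rb) and P_c = a/(27b²): a = 27 R² T_c²/(64 P_c).
a = 27×(0.08206)²×(304.1)²/(64×47.99) = 16814/3071.4 = 5.474 L²·atm/mol²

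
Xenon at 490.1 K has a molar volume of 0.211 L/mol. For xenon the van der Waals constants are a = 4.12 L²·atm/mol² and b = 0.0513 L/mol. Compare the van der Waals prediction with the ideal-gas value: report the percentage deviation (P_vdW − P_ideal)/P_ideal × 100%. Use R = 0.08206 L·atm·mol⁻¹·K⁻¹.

Ideal: P_ideal = RT/V_m = (0.08206)(490.1)/0.211 = 190.605 atm
vdW: P = RT/(V_m − b) − a/V_m² = 40.2176/0.159700 − 4.12/0.0445210 = 251.832 − 92.5406 = 159.291 atm
% deviation = (159.291 − 190.605)/190.605 × 100% = -16.43%

-16.43 %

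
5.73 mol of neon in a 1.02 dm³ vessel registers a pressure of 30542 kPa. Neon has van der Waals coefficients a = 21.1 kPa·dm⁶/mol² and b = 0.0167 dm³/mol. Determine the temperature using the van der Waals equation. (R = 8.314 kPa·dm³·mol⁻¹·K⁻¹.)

T = (P + a n²/V²)(V − nb)/(nR)
P + a n²/V² = 30542 + (21.1)(5.73)²/(1.02)² = 31208 kPa
V − nb = 1.02 − (5.73)(0.0167) = 0.92431 dm³
T = (31208)(0.92431)/((5.73)(8.314)) = 605.5 K

T ≈ 605.5 K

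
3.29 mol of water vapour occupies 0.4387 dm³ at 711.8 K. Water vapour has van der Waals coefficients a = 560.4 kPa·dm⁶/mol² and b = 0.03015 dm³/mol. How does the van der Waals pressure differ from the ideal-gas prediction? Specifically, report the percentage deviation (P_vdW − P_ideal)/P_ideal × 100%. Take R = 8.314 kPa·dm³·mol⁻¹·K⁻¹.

Ideal: P_ideal = nRT/V = (3.29)(8.314)(711.8)/0.4387 = 44380.9 kPa
vdW: P = nRT/(V − nb) − a n²/V² = 19469.9/0.339507 − 6065.83/0.192458 = 57347.6 − 31517.7 = 25829.9 kPa
% deviation = (25829.9 − 44380.9)/44380.9 × 100% = -41.80%

-41.80 %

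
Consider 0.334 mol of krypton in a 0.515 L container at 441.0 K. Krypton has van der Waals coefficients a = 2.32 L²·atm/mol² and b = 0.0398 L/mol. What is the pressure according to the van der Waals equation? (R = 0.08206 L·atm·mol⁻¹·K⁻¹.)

P = nRT/(V − nb) − a n²/V²
nRT/(V − nb) = (0.334)(0.08206)(441.0)/(0.515 − 0.334×0.0398) = 12.087/0.50171 = 24.092 atm
a n²/V² = (2.32)(0.334)²/(0.515)² = 0.97581 atm
P = 24.092 − 0.97581 = 23.12 atm

P ≈ 23.12 atm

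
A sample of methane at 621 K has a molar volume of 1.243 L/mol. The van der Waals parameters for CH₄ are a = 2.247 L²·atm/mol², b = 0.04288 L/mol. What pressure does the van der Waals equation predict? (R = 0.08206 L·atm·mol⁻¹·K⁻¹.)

P ≈ 41.01 atm

P = RT/(V_m − b) − a/V_m²
RT/(V_m − b) = (0.08206)(621)/(1.243 − 0.04288) = 50.959/1.2001 = 42.462 atm
a/V_m² = 2.247/(1.243)² = 1.4543 atm
P = 42.462 − 1.4543 = 41.01 atm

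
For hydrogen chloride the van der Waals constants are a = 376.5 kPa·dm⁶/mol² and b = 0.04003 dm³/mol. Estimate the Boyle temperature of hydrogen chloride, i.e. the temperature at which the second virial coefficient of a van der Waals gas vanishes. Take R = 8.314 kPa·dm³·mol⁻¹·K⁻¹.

For a van der Waals gas the second virial coefficient B₂ = b − a/(RT) vanishes at T_B = a/(Rb).
T_B = 376.5/(8.314×0.04003) = 376.5/0.33281 = 1131 K

T_B ≈ 1131 K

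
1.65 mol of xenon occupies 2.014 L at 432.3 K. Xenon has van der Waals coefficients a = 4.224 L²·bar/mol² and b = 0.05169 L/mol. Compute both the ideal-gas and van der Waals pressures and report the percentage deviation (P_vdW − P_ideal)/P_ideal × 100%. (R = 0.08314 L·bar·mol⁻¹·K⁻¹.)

-5.21 %

Ideal: P_ideal = nRT/V = (1.65)(0.08314)(432.3)/2.014 = 29.4456 bar
vdW: P = nRT/(V − nb) − a n²/V² = 59.3033/1.92871 − 11.4998/4.05620 = 30.7476 − 2.83512 = 27.9125 bar
% deviation = (27.9125 − 29.4456)/29.4456 × 100% = -5.21%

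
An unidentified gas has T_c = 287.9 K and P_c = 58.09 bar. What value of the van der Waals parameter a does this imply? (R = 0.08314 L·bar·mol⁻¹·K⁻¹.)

a ≈ 4.161 L²·bar/mol²

From T_c = 8a/(27Rb) and P_c = a/(27b²): a = 27 R² T_c²/(64 P_c).
a = 27×(0.08314)²×(287.9)²/(64×58.09) = 15469/3717.8 = 4.161 L²·bar/mol²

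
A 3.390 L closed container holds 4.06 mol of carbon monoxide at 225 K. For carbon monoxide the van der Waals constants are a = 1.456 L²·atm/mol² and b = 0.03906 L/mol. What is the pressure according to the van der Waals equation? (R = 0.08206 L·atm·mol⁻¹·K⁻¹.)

P = nRT/(V − nb) − a n²/V²
nRT/(V − nb) = (4.06)(0.08206)(225)/(3.390 − 4.06×0.03906) = 74.962/3.2314 = 23.198 atm
a n²/V² = (1.456)(4.06)²/(3.390)² = 2.0884 atm
P = 23.198 − 2.0884 = 21.11 atm

P ≈ 21.11 atm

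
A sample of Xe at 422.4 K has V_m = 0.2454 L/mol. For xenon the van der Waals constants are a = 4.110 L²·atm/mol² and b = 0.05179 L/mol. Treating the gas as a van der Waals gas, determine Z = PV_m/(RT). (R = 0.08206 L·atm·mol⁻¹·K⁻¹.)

Z ≈ 0.7843

P = RT/(V_m − b) − a/V_m² = (0.08206)(422.4)/(0.2454 − 0.05179) − 4.110/(0.2454)²
  = 34.662/0.19361 − 68.248 = 179.03 − 68.248 = 110.78 atm
Z = PV_m/(RT) = (110.78)(0.2454)/((0.08206)(422.4)) = 27.185/34.662 = 0.7843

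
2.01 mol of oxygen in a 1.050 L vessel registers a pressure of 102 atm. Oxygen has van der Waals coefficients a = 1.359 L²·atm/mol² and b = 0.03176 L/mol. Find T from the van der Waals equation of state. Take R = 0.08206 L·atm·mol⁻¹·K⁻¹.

T = (P + a n²/V²)(V − nb)/(nR)
P + a n²/V² = 102 + (1.359)(2.01)²/(1.050)² = 106.98 atm
V − nb = 1.050 − (2.01)(0.03176) = 0.98616 L
T = (106.98)(0.98616)/((2.01)(0.08206)) = 639.6 K

T ≈ 639.6 K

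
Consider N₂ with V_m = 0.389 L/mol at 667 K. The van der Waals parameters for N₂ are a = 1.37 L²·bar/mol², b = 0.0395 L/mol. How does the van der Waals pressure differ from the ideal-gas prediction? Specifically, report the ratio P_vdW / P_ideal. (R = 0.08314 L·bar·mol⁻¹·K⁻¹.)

Ideal: P_ideal = RT/V_m = (0.08314)(667)/0.389 = 142.556 bar
vdW: P = RT/(V_m − b) − a/V_m² = 55.4544/0.349500 − 1.37/0.151321 = 158.668 − 9.05360 = 149.614 bar
Ratio = 149.614/142.556 = 1.050

P_vdW / P_ideal ≈ 1.050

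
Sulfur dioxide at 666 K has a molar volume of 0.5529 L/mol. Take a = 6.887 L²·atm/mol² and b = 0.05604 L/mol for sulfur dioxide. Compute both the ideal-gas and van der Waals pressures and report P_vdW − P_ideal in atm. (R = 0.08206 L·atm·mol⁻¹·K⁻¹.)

ΔP ≈ -11.38 atm

Ideal: P_ideal = RT/V_m = (0.08206)(666)/0.5529 = 98.8460 atm
vdW: P = RT/(V_m − b) − a/V_m² = 54.6520/0.496860 − 6.887/0.305698 = 109.995 − 22.5288 = 87.466 atm
ΔP = 87.466 − 98.8460 = -11.38 atm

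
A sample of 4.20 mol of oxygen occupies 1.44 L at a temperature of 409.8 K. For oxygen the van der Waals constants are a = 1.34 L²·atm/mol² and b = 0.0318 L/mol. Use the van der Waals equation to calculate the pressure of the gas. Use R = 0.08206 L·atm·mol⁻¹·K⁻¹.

P ≈ 96.71 atm

P = nRT/(V − nb) − a n²/V²
nRT/(V − nb) = (4.20)(0.08206)(409.8)/(1.44 − 4.20×0.0318) = 141.24/1.3064 = 108.11 atm
a n²/V² = (1.34)(4.20)²/(1.44)² = 11.399 atm
P = 108.11 − 11.399 = 96.71 atm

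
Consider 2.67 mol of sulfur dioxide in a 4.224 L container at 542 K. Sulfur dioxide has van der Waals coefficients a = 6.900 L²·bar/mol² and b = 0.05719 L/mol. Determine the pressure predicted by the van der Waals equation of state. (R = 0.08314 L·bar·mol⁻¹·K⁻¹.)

P = nRT/(V − nb) − a n²/V²
nRT/(V − nb) = (2.67)(0.08314)(542)/(4.224 − 2.67×0.05719) = 120.32/4.0713 = 29.553 bar
a n²/V² = (6.900)(2.67)²/(4.224)² = 2.7569 bar
P = 29.553 − 2.7569 = 26.80 bar

P ≈ 26.80 bar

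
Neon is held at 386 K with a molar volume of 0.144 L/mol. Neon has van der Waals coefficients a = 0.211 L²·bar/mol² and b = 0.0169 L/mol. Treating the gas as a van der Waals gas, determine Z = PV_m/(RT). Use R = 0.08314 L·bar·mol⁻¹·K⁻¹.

Z ≈ 1.087

P = RT/(V_m − b) − a/V_m² = (0.08314)(386)/(0.144 − 0.0169) − 0.211/(0.144)²
  = 32.092/0.12710 − 10.176 = 252.49 − 10.176 = 242.31 bar
Z = PV_m/(RT) = (242.31)(0.144)/((0.08314)(386)) = 34.893/32.092 = 1.087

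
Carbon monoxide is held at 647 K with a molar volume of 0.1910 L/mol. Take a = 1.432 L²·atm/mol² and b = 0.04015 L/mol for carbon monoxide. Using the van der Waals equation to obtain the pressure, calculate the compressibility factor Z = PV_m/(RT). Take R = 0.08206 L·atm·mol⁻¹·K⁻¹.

Z ≈ 1.125

P = RT/(V_m − b) − a/V_m² = (0.08206)(647)/(0.1910 − 0.04015) − 1.432/(0.1910)²
  = 53.093/0.15085 − 39.253 = 351.96 − 39.253 = 312.71 atm
Z = PV_m/(RT) = (312.71)(0.1910)/((0.08206)(647)) = 59.728/53.093 = 1.125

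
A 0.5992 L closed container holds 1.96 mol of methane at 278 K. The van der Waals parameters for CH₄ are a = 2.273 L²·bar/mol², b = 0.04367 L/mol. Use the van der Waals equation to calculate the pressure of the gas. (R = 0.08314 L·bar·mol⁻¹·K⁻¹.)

P = nRT/(V − nb) − a n²/V²
nRT/(V − nb) = (1.96)(0.08314)(278)/(0.5992 − 1.96×0.04367) = 45.301/0.51361 = 88.201 bar
a n²/V² = (2.273)(1.96)²/(0.5992)² = 24.320 bar
P = 88.201 − 24.320 = 63.88 bar

P ≈ 63.88 bar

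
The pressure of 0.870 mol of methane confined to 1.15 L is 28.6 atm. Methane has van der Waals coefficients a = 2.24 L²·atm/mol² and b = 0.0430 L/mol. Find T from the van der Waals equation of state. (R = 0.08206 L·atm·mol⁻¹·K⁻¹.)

T ≈ 465.7 K

T = (P + a n²/V²)(V − nb)/(nR)
P + a n²/V² = 28.6 + (2.24)(0.870)²/(1.15)² = 29.882 atm
V − nb = 1.15 − (0.870)(0.0430) = 1.1126 L
T = (29.882)(1.1126)/((0.870)(0.08206)) = 465.7 K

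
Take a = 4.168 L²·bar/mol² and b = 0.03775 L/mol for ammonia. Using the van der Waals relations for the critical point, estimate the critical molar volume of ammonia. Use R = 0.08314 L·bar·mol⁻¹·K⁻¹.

V_m,c ≈ 0.1133 L/mol

For a van der Waals gas, V_m,c = 3b.
V_m,c = 3×0.03775 = 0.1133 L/mol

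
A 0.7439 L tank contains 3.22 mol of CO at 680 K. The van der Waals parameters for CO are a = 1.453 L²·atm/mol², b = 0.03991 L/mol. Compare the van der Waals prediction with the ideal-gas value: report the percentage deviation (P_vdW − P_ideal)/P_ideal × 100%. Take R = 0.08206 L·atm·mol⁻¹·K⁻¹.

Ideal: P_ideal = nRT/V = (3.22)(0.08206)(680)/0.7439 = 241.536 atm
vdW: P = nRT/(V − nb) − a n²/V² = 179.679/0.615390 − 15.0653/0.553387 = 291.976 − 27.2238 = 264.752 atm
% deviation = (264.752 − 241.536)/241.536 × 100% = 9.61%

9.61 %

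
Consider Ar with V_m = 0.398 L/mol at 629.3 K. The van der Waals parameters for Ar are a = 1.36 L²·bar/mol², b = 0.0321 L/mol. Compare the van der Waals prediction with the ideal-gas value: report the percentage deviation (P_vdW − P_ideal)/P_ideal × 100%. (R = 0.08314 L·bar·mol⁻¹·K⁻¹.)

Ideal: P_ideal = RT/V_m = (0.08314)(629.3)/0.398 = 131.457 bar
vdW: P = RT/(V_m − b) − a/V_m² = 52.3200/0.365900 − 1.36/0.158404 = 142.990 − 8.58564 = 134.404 bar
% deviation = (134.404 − 131.457)/131.457 × 100% = 2.24%

2.24 %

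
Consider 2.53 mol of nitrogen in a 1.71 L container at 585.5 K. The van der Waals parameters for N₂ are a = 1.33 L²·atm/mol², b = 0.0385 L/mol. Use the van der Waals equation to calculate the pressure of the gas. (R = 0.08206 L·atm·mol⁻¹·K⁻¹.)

P = nRT/(V − nb) − a n²/V²
nRT/(V − nb) = (2.53)(0.08206)(585.5)/(1.71 − 2.53×0.0385) = 121.56/1.6126 = 75.381 atm
a n²/V² = (1.33)(2.53)²/(1.71)² = 2.9114 atm
P = 75.381 − 2.9114 = 72.47 atm

P ≈ 72.47 atm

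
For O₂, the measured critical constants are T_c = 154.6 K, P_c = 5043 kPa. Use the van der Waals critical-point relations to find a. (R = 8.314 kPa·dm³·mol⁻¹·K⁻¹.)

a ≈ 138.2 kPa·dm⁶/mol²

From T_c = 8a/(27Rb) and P_c = a/(27b²): a = 27 R² T_c²/(64 P_c).
a = 27×(8.314)²×(154.6)²/(64×5043) = 44606976/322752 = 138.2 kPa·dm⁶/mol²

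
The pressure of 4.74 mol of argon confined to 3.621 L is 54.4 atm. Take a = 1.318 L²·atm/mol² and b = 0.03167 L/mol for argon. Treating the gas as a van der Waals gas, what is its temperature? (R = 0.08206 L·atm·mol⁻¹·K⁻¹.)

T ≈ 505.6 K

T = (P + a n²/V²)(V − nb)/(nR)
P + a n²/V² = 54.4 + (1.318)(4.74)²/(3.621)² = 56.658 atm
V − nb = 3.621 − (4.74)(0.03167) = 3.4709 L
T = (56.658)(3.4709)/((4.74)(0.08206)) = 505.6 K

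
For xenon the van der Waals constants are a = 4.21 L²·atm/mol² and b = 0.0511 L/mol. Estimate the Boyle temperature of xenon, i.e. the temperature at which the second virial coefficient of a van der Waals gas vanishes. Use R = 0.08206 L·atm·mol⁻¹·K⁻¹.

T_B ≈ 1004 K

For a van der Waals gas the second virial coefficient B₂ = b − a/(RT) vanishes at T_B = a/(Rb).
T_B = 4.21/(0.08206×0.0511) = 4.21/0.0041933 = 1004 K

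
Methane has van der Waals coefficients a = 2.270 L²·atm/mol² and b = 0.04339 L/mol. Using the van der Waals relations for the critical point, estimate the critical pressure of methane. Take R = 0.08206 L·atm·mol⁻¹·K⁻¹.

P_c ≈ 44.66 atm

For a van der Waals gas, P_c = a/(27b²).
P_c = 2.270/(27×(0.04339)²) = 2.270/0.050833 = 44.66 atm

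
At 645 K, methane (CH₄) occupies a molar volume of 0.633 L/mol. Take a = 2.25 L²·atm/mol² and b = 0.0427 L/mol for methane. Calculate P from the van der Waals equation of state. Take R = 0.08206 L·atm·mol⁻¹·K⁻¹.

P = RT/(V_m − b) − a/V_m²
RT/(V_m − b) = (0.08206)(645)/(0.633 − 0.0427) = 52.929/0.59030 = 89.665 atm
a/V_m² = 2.25/(0.633)² = 5.6153 atm
P = 89.665 − 5.6153 = 84.05 atm

P ≈ 84.05 atm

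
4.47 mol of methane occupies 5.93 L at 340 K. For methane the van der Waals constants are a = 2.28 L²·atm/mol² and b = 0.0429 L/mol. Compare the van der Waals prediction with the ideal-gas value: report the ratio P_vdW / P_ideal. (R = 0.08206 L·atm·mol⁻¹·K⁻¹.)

P_vdW / P_ideal ≈ 0.9718

Ideal: P_ideal = nRT/V = (4.47)(0.08206)(340)/5.93 = 21.0312 atm
vdW: P = nRT/(V − nb) − a n²/V² = 124.715/5.73824 − 45.5565/35.1649 = 21.7340 − 1.29551 = 20.4385 atm
Ratio = 20.4385/21.0312 = 0.9718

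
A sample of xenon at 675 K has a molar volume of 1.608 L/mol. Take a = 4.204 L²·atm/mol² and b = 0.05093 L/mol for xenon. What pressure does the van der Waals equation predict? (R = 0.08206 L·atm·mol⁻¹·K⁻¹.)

P ≈ 33.95 atm

P = RT/(V_m − b) − a/V_m²
RT/(V_m − b) = (0.08206)(675)/(1.608 − 0.05093) = 55.391/1.5571 = 35.573 atm
a/V_m² = 4.204/(1.608)² = 1.6259 atm
P = 35.573 − 1.6259 = 33.95 atm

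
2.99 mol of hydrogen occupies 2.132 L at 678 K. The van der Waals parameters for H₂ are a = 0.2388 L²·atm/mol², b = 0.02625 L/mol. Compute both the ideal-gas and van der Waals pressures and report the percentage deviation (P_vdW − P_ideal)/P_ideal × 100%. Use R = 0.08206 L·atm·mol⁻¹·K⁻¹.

3.22 %

Ideal: P_ideal = nRT/V = (2.99)(0.08206)(678)/2.132 = 78.0271 atm
vdW: P = nRT/(V − nb) − a n²/V² = 166.354/2.05351 − 2.13490/4.54542 = 81.0096 − 0.469682 = 80.5399 atm
% deviation = (80.5399 − 78.0271)/78.0271 × 100% = 3.22%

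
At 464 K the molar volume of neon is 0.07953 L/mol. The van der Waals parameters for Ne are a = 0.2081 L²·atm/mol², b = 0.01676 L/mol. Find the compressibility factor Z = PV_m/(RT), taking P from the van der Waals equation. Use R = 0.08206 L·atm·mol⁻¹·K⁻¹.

Z ≈ 1.198

P = RT/(V_m − b) − a/V_m² = (0.08206)(464)/(0.07953 − 0.01676) − 0.2081/(0.07953)²
  = 38.076/0.062770 − 32.901 = 606.60 − 32.901 = 573.70 atm
Z = PV_m/(RT) = (573.70)(0.07953)/((0.08206)(464)) = 45.626/38.076 = 1.198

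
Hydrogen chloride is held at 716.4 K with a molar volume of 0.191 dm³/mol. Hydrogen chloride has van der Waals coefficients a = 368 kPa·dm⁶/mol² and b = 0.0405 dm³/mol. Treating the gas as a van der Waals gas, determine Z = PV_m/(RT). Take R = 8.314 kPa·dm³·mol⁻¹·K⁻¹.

P = RT/(V_m − b) − a/V_m² = (8.314)(716.4)/(0.191 − 0.0405) − 368/(0.191)²
  = 5956.1/0.15050 − 10087 = 39575 − 10087 = 29488 kPa
Z = PV_m/(RT) = (29488)(0.191)/((8.314)(716.4)) = 5632.2/5956.1 = 0.9456

Z ≈ 0.9456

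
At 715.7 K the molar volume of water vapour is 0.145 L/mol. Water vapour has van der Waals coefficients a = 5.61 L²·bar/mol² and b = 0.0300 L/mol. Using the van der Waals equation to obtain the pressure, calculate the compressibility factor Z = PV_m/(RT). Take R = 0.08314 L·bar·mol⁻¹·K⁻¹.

P = RT/(V_m − b) − a/V_m² = (0.08314)(715.7)/(0.145 − 0.0300) − 5.61/(0.145)²
  = 59.503/0.11500 − 266.83 = 517.42 − 266.83 = 250.59 bar
Z = PV_m/(RT) = (250.59)(0.145)/((0.08314)(715.7)) = 36.336/59.503 = 0.6107

Z ≈ 0.6107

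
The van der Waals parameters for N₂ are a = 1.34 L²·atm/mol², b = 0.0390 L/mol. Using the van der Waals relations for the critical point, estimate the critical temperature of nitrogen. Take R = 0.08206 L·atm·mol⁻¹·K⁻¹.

T_c ≈ 124.1 K

For a van der Waals gas, T_c = 8a/(27Rb).
T_c = 8×1.34/(27×0.08206×0.0390) = 10.720/0.086409 = 124.1 K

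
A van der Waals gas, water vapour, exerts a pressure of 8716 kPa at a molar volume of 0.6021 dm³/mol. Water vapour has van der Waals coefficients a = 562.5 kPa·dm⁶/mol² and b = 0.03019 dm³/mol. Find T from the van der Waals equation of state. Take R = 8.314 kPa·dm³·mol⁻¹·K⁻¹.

T = (P + a/V_m²)(V_m − b)/R
P + a/V_m² = 8716 + 562.5/(0.6021)² = 10268 kPa
V_m − b = 0.6021 − 0.03019 = 0.57191 dm³/mol
T = (10268)(0.57191)/8.314 = 706.3 K

T ≈ 706.3 K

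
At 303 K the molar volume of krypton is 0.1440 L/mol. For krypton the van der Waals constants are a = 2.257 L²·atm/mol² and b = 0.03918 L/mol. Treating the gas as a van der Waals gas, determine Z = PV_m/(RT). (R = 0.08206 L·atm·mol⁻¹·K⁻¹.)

Z ≈ 0.7434

P = RT/(V_m − b) − a/V_m² = (0.08206)(303)/(0.1440 − 0.03918) − 2.257/(0.1440)²
  = 24.864/0.10482 − 108.84 = 237.21 − 108.84 = 128.37 atm
Z = PV_m/(RT) = (128.37)(0.1440)/((0.08206)(303)) = 18.485/24.864 = 0.7434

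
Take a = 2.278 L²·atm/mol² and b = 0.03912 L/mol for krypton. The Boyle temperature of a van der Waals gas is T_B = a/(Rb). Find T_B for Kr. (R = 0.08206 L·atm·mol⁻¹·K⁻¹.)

T_B ≈ 709.6 K

For a van der Waals gas the second virial coefficient B₂ = b − a/(RT) vanishes at T_B = a/(Rb).
T_B = 2.278/(0.08206×0.03912) = 2.278/0.0032102 = 709.6 K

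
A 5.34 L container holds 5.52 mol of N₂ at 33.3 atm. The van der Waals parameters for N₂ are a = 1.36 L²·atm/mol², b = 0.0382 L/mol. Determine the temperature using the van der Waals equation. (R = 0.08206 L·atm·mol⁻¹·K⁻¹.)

T ≈ 393.5 K

T = (P + a n²/V²)(V − nb)/(nR)
P + a n²/V² = 33.3 + (1.36)(5.52)²/(5.34)² = 34.753 atm
V − nb = 5.34 − (5.52)(0.0382) = 5.1291 L
T = (34.753)(5.1291)/((5.52)(0.08206)) = 393.5 K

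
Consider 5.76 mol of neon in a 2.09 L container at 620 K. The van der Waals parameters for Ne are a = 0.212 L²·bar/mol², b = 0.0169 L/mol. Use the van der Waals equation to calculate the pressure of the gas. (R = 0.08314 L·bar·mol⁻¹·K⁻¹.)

P ≈ 147.4 bar

P = nRT/(V − nb) − a n²/V²
nRT/(V − nb) = (5.76)(0.08314)(620)/(2.09 − 5.76×0.0169) = 296.91/1.9927 = 149.00 bar
a n²/V² = (0.212)(5.76)²/(2.09)² = 1.6102 bar
P = 149.00 − 1.6102 = 147.4 bar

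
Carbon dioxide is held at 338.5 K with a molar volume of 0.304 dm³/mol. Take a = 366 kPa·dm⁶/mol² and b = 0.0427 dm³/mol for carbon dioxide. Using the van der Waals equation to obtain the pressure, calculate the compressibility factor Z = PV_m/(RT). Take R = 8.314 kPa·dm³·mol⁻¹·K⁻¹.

P = RT/(V_m − b) − a/V_m² = (8.314)(338.5)/(0.304 − 0.0427) − 366/(0.304)²
  = 2814.3/0.26130 − 3960.4 = 10770 − 3960.4 = 6810 kPa
Z = PV_m/(RT) = (6810)(0.304)/((8.314)(338.5)) = 2070.2/2814.3 = 0.7356

Z ≈ 0.7356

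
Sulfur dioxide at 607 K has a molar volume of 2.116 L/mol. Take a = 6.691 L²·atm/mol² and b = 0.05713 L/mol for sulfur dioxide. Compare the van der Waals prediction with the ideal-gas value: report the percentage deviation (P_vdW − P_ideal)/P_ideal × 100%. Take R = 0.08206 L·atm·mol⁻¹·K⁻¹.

-3.57 %

Ideal: P_ideal = RT/V_m = (0.08206)(607)/2.116 = 23.5399 atm
vdW: P = RT/(V_m − b) − a/V_m² = 49.8104/2.05887 − 6.691/4.47746 = 24.1931 − 1.49437 = 22.6987 atm
% deviation = (22.6987 − 23.5399)/23.5399 × 100% = -3.57%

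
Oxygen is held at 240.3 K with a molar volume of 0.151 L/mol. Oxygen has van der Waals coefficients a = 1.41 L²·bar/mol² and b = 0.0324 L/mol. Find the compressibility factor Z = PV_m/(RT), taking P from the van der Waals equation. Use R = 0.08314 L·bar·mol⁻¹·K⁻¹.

P = RT/(V_m − b) − a/V_m² = (0.08314)(240.3)/(0.151 − 0.0324) − 1.41/(0.151)²
  = 19.979/0.11860 − 61.839 = 168.46 − 61.839 = 106.62 bar
Z = PV_m/(RT) = (106.62)(0.151)/((0.08314)(240.3)) = 16.100/19.979 = 0.8058

Z ≈ 0.8058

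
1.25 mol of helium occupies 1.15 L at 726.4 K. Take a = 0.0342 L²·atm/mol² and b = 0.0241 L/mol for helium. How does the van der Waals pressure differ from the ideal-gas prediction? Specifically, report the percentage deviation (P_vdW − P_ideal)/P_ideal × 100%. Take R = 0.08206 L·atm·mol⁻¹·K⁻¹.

Ideal: P_ideal = nRT/V = (1.25)(0.08206)(726.4)/1.15 = 64.7917 atm
vdW: P = nRT/(V − nb) − a n²/V² = 74.5105/1.11988 − 0.0534375/1.32250 = 66.5344 − 0.0404064 = 66.4940 atm
% deviation = (66.4940 − 64.7917)/64.7917 × 100% = 2.63%

2.63 %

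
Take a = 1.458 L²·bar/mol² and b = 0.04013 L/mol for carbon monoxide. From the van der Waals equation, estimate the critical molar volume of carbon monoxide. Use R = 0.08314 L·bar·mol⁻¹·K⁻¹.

V_m,c ≈ 0.1204 L/mol

For a van der Waals gas, V_m,c = 3b.
V_m,c = 3×0.04013 = 0.1204 L/mol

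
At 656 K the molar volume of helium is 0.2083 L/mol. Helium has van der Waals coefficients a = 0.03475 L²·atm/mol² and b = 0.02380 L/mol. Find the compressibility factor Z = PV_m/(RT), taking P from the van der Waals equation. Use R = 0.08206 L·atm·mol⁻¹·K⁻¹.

P = RT/(V_m − b) − a/V_m² = (0.08206)(656)/(0.2083 − 0.02380) − 0.03475/(0.2083)²
  = 53.831/0.18450 − 0.80090 = 291.77 − 0.80090 = 290.97 atm
Z = PV_m/(RT) = (290.97)(0.2083)/((0.08206)(656)) = 60.609/53.831 = 1.126

Z ≈ 1.126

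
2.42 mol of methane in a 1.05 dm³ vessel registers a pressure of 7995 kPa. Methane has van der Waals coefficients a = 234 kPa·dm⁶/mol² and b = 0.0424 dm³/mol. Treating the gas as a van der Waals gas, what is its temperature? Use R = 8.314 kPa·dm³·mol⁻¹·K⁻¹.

T ≈ 435.0 K

T = (P + a n²/V²)(V − nb)/(nR)
P + a n²/V² = 7995 + (234)(2.42)²/(1.05)² = 9238.0 kPa
V − nb = 1.05 − (2.42)(0.0424) = 0.94739 dm³
T = (9238.0)(0.94739)/((2.42)(8.314)) = 435.0 K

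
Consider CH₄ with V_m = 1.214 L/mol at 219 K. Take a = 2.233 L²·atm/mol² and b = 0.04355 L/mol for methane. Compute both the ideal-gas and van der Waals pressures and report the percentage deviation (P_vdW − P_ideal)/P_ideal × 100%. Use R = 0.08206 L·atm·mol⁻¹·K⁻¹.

-6.51 %

Ideal: P_ideal = RT/V_m = (0.08206)(219)/1.214 = 14.8032 atm
vdW: P = RT/(V_m − b) − a/V_m² = 17.9711/1.17045 − 2.233/1.47380 = 15.3540 − 1.51513 = 13.8389 atm
% deviation = (13.8389 − 14.8032)/14.8032 × 100% = -6.51%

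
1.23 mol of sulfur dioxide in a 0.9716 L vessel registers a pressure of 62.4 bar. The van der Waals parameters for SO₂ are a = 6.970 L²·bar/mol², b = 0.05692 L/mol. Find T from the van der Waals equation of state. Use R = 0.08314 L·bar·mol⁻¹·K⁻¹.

T ≈ 648.6 K

T = (P + a n²/V²)(V − nb)/(nR)
P + a n²/V² = 62.4 + (6.970)(1.23)²/(0.9716)² = 73.570 bar
V − nb = 0.9716 − (1.23)(0.05692) = 0.90159 L
T = (73.570)(0.90159)/((1.23)(0.08314)) = 648.6 K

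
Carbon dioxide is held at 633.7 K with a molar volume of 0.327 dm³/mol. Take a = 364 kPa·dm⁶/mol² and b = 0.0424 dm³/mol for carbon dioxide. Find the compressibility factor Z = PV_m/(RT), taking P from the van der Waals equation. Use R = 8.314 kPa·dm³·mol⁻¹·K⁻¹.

P = RT/(V_m − b) − a/V_m² = (8.314)(633.7)/(0.327 − 0.0424) − 364/(0.327)²
  = 5268.6/0.28460 − 3404.1 = 18512 − 3404.1 = 15108 kPa
Z = PV_m/(RT) = (15108)(0.327)/((8.314)(633.7)) = 4940.3/5268.6 = 0.9377

Z ≈ 0.9377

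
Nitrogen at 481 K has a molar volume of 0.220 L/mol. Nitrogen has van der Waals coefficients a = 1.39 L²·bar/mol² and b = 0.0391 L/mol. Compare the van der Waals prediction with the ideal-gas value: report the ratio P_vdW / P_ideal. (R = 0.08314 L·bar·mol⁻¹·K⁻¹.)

P_vdW / P_ideal ≈ 1.058

Ideal: P_ideal = RT/V_m = (0.08314)(481)/0.220 = 181.774 bar
vdW: P = RT/(V_m − b) − a/V_m² = 39.9903/0.180900 − 1.39/0.0484000 = 221.063 − 28.7190 = 192.344 bar
Ratio = 192.344/181.774 = 1.058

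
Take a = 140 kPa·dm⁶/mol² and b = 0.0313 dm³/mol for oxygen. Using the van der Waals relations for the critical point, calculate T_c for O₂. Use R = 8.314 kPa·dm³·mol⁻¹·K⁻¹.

T_c ≈ 159.4 K

For a van der Waals gas, T_c = 8a/(27Rb).
T_c = 8×140/(27×8.314×0.0313) = 1120.0/7.0262 = 159.4 K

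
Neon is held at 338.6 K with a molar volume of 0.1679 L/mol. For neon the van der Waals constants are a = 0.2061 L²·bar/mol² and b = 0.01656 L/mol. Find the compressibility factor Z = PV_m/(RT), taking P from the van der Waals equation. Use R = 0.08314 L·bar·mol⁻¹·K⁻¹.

Z ≈ 1.066

P = RT/(V_m − b) − a/V_m² = (0.08314)(338.6)/(0.1679 − 0.01656) − 0.2061/(0.1679)²
  = 28.151/0.15134 − 7.3110 = 186.01 − 7.3110 = 178.70 bar
Z = PV_m/(RT) = (178.70)(0.1679)/((0.08314)(338.6)) = 30.004/28.151 = 1.066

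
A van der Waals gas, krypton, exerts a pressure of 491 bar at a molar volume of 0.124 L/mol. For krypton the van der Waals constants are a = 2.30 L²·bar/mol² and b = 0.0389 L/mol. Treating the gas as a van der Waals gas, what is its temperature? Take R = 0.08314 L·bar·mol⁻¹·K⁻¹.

T ≈ 655.7 K

T = (P + a/V_m²)(V_m − b)/R
P + a/V_m² = 491 + 2.30/(0.124)² = 640.58 bar
V_m − b = 0.124 − 0.0389 = 0.085100 L/mol
T = (640.58)(0.085100)/0.08314 = 655.7 K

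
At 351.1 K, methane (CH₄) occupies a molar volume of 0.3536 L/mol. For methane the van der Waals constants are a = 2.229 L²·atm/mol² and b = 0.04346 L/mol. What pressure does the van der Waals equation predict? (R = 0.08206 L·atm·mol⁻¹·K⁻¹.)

P = RT/(V_m − b) − a/V_m²
RT/(V_m − b) = (0.08206)(351.1)/(0.3536 − 0.04346) = 28.811/0.31014 = 92.897 atm
a/V_m² = 2.229/(0.3536)² = 17.827 atm
P = 92.897 − 17.827 = 75.07 atm

P ≈ 75.07 atm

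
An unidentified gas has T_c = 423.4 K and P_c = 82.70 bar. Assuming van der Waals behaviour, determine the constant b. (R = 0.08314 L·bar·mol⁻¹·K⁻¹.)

From T_c = 8a/(27Rb) and P_c = a/(27b²): b = R T_c/(8 P_c).
b = (0.08314)(423.4)/(8×82.70) = 35.201/661.60 = 0.05321 L/mol

b ≈ 0.05321 L/mol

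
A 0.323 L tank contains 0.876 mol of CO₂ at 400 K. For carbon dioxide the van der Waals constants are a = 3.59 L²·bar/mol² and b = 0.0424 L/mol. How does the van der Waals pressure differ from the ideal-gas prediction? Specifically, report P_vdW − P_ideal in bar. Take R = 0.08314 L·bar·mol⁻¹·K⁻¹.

ΔP ≈ -14.69 bar

Ideal: P_ideal = nRT/V = (0.876)(0.08314)(400)/0.323 = 90.1927 bar
vdW: P = nRT/(V − nb) − a n²/V² = 29.1323/0.285858 − 2.75488/0.104329 = 101.912 − 26.4057 = 75.506 bar
ΔP = 75.506 − 90.1927 = -14.69 bar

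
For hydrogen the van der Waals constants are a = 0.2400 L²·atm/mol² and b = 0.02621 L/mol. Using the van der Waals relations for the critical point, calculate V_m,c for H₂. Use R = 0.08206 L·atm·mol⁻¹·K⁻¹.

V_m,c ≈ 0.07863 L/mol

For a van der Waals gas, V_m,c = 3b.
V_m,c = 3×0.02621 = 0.07863 L/mol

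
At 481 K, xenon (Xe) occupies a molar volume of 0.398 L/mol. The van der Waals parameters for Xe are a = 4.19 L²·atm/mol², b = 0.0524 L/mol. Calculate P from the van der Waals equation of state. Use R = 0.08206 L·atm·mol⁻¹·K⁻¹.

P = RT/(V_m − b) − a/V_m²
RT/(V_m − b) = (0.08206)(481)/(0.398 − 0.0524) = 39.471/0.34560 = 114.21 atm
a/V_m² = 4.19/(0.398)² = 26.451 atm
P = 114.21 − 26.451 = 87.76 atm

P ≈ 87.76 atm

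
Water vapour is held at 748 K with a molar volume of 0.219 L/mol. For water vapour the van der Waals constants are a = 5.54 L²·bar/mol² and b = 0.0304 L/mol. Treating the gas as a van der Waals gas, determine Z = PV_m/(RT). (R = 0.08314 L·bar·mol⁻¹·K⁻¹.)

Z ≈ 0.7544

P = RT/(V_m − b) − a/V_m² = (0.08314)(748)/(0.219 − 0.0304) − 5.54/(0.219)²
  = 62.189/0.18860 − 115.51 = 329.74 − 115.51 = 214.23 bar
Z = PV_m/(RT) = (214.23)(0.219)/((0.08314)(748)) = 46.916/62.189 = 0.7544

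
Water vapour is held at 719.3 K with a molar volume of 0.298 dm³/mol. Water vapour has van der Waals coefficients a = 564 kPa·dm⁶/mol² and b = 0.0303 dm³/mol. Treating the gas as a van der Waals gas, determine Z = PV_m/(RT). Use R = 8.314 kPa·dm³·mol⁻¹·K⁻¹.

Z ≈ 0.7967

P = RT/(V_m − b) − a/V_m² = (8.314)(719.3)/(0.298 − 0.0303) − 564/(0.298)²
  = 5980.3/0.26770 − 6351.1 = 22340 − 6351.1 = 15989 kPa
Z = PV_m/(RT) = (15989)(0.298)/((8.314)(719.3)) = 4764.7/5980.3 = 0.7967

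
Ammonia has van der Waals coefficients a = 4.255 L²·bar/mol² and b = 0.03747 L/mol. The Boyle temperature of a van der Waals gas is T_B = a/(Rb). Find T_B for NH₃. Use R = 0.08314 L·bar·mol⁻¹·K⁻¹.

T_B ≈ 1366 K

For a van der Waals gas the second virial coefficient B₂ = b − a/(RT) vanishes at T_B = a/(Rb).
T_B = 4.255/(0.08314×0.03747) = 4.255/0.0031153 = 1366 K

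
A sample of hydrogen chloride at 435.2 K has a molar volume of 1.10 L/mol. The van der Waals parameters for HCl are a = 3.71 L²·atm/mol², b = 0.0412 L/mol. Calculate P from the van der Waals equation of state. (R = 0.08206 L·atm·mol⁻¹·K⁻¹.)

P = RT/(V_m − b) − a/V_m²
RT/(V_m − b) = (0.08206)(435.2)/(1.10 − 0.0412) = 35.713/1.0588 = 33.730 atm
a/V_m² = 3.71/(1.10)² = 3.0661 atm
P = 33.730 − 3.0661 = 30.66 atm

P ≈ 30.66 atm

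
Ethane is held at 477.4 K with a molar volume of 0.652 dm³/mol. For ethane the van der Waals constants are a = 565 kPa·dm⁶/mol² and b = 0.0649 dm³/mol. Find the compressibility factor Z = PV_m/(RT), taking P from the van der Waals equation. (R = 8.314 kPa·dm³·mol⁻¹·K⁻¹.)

P = RT/(V_m − b) − a/V_m² = (8.314)(477.4)/(0.652 − 0.0649) − 565/(0.652)²
  = 3969.1/0.58710 − 1329.1 = 6760.5 − 1329.1 = 5431.4 kPa
Z = PV_m/(RT) = (5431.4)(0.652)/((8.314)(477.4)) = 3541.3/3969.1 = 0.8922

Z ≈ 0.8922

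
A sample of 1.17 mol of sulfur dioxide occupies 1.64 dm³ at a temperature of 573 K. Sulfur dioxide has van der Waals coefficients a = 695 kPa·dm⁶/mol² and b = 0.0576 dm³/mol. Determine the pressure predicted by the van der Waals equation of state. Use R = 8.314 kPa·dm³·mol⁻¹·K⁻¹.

P ≈ 3191 kPa

P = nRT/(V − nb) − a n²/V²
nRT/(V − nb) = (1.17)(8.314)(573)/(1.64 − 1.17×0.0576) = 5573.8/1.5726 = 3544.3 kPa
a n²/V² = (695)(1.17)²/(1.64)² = 353.73 kPa
P = 3544.3 − 353.73 = 3191 kPa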